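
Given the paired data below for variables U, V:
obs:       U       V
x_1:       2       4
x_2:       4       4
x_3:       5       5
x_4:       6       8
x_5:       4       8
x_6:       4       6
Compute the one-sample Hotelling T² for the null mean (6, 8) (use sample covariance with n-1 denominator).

Step 1 — sample mean vector:
  mean(U) = (2 + 4 + 5 + 6 + 4 + 4) / 6 = 25/6 = 4.1667
  mean(V) = (4 + 4 + 5 + 8 + 8 + 6) / 6 = 35/6 = 5.8333
  x̄ = (4.1667, 5.8333),  deviation x̄ - mu_0 = (4.1667, 5.8333) - (6, 8) = (-1.8333, -2.1667).

Step 2 — sample covariance matrix, S[i,j] = (1/(n-1)) · Σ_k (x_{k,i} - mean_i) · (x_{k,j} - mean_j), divisor n-1 = 5:
  S[U,U] = ((-2.1667)·(-2.1667) + (-0.1667)·(-0.1667) + (0.8333)·(0.8333) + (1.8333)·(1.8333) + (-0.1667)·(-0.1667) + (-0.1667)·(-0.1667)) / 5 = 8.8333/5 = 1.7667
  S[U,V] = ((-2.1667)·(-1.8333) + (-0.1667)·(-1.8333) + (0.8333)·(-0.8333) + (1.8333)·(2.1667) + (-0.1667)·(2.1667) + (-0.1667)·(0.1667)) / 5 = 7.1667/5 = 1.4333
  S[V,V] = ((-1.8333)·(-1.8333) + (-1.8333)·(-1.8333) + (-0.8333)·(-0.8333) + (2.1667)·(2.1667) + (2.1667)·(2.1667) + (0.1667)·(0.1667)) / 5 = 16.8333/5 = 3.3667
  S = [[1.7667, 1.4333],
 [1.4333, 3.3667]].

Step 3 — invert S. det(S) = 1.7667·3.3667 - (1.4333)² = 3.8933.
  S^{-1} = (1/det) · [[d, -b], [-b, a]] = [[0.8647, -0.3682],
 [-0.3682, 0.4538]].

Step 4 — quadratic form (x̄ - mu_0)^T · S^{-1} · (x̄ - mu_0):
  S^{-1} · (x̄ - mu_0) = (-0.7877, -0.3082),
  (x̄ - mu_0)^T · [...] = (-1.8333)·(-0.7877) + (-2.1667)·(-0.3082) = 2.1119.

Step 5 — scale by n: T² = 6 · 2.1119 = 12.6712.

T² ≈ 12.6712


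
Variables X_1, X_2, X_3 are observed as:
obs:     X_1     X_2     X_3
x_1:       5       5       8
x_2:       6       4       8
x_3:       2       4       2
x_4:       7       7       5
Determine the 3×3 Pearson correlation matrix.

Step 1 — column means:
  mean(X_1) = (5 + 6 + 2 + 7) / 4 = 20/4 = 5
  mean(X_2) = (5 + 4 + 4 + 7) / 4 = 20/4 = 5
  mean(X_3) = (8 + 8 + 2 + 5) / 4 = 23/4 = 5.75

Step 2 — sample variances and covariances s[i,j] = (1/(n-1)) · Σ_k (x_{k,i} - mean_i) · (x_{k,j} - mean_j), with n-1 = 3:
  s[X_1,X_1] = ((0)·(0) + (1)·(1) + (-3)·(-3) + (2)·(2)) / 3 = 14/3 = 4.6667
  s[X_1,X_2] = ((0)·(0) + (1)·(-1) + (-3)·(-1) + (2)·(2)) / 3 = 6/3 = 2
  s[X_1,X_3] = ((0)·(2.25) + (1)·(2.25) + (-3)·(-3.75) + (2)·(-0.75)) / 3 = 12/3 = 4
  s[X_2,X_2] = ((0)·(0) + (-1)·(-1) + (-1)·(-1) + (2)·(2)) / 3 = 6/3 = 2
  s[X_2,X_3] = ((0)·(2.25) + (-1)·(2.25) + (-1)·(-3.75) + (2)·(-0.75)) / 3 = 0/3 = 0
  s[X_3,X_3] = ((2.25)·(2.25) + (2.25)·(2.25) + (-3.75)·(-3.75) + (-0.75)·(-0.75)) / 3 = 24.75/3 = 8.25
  Sample standard deviations s_i = √(s[i,i]):
  s(X_1) = √(4.6667) = 2.1602
  s(X_2) = √(2) = 1.4142
  s(X_3) = √(8.25) = 2.8723

Step 3 — r_{ij} = s_{ij} / (s_i · s_j):
  r[X_1,X_1] = 1 (diagonal).
  r[X_1,X_2] = 2 / (2.1602 · 1.4142) = 2 / 3.0551 = 0.6547
  r[X_1,X_3] = 4 / (2.1602 · 2.8723) = 4 / 6.2048 = 0.6447
  r[X_2,X_2] = 1 (diagonal).
  r[X_2,X_3] = 0 / (1.4142 · 2.8723) = 0 / 4.062 = 0
  r[X_3,X_3] = 1 (diagonal).

R is symmetric with unit diagonal. Assembling:

R = [[1, 0.6547, 0.6447],
 [0.6547, 1, 0],
 [0.6447, 0, 1]]


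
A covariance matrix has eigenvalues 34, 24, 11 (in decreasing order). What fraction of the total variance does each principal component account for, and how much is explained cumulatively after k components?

Step 1 — total variance = trace(Sigma) = Σ λ_i = 34 + 24 + 11 = 69.

Step 2 — fraction explained by component i = λ_i / Σ λ:
  PC1: 34/69 = 0.4928
  PC2: 24/69 = 0.3478
  PC3: 11/69 = 0.1594

Step 3 — cumulative fraction after k components = (λ_1 + ... + λ_k) / Σ λ:
  k = 1: 34/69 = 0.4928
  k = 2: (34 + 24)/69 = 58/69 = 0.8406
  k = 3: (34 + 24 + 11)/69 = 69/69 = 1

Summary (fraction, with percent):

explained: PC1 0.4928 (49.28%), PC2 0.3478 (34.78%), PC3 0.1594 (15.94%);  cumulative: 0.4928, 0.8406, 1


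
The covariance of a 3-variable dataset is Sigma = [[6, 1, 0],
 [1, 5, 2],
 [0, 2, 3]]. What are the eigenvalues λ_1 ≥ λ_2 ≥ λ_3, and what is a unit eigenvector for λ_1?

Step 1 — characteristic polynomial p(λ) = det(λI - Sigma) = λ³ - tr·λ² + c_1·λ - det, where tr = trace, c_1 = sum of the principal 2×2 minors, det = det(Sigma):
  tr = 6 + 5 + 3 = 14,
  c_1 = (6·5 - (1)²) + (6·3 - (0)²) + (5·3 - (2)²) = 29 + 18 + 11 = 58,
  det = 6·(5·3 - (2)²) - (1)·((1)·3 - (2)·(0)) + (0)·((1)·(2) - 5·(0)) = 6·(11) - (1)·(3) + (0)·(2) = 63.
  So p(λ) = λ³ - 14λ² + 58λ - 63.
Step 2 — look for an integer root (rational root theorem: any rational root is an integer divisor of 63). Testing λ = 7:
  p(7) = 343 - 686 + 406 - 63 = 0  ✓
  Dividing out (λ - 7): p(λ) = (λ - 7)(λ² - 7λ + 9).
Step 3 — remaining eigenvalues from the quadratic λ² - 7λ + 9 = 0:
  Δ = 7² - 4·9 = 49 - 36 = 13,  λ = (7 ± √13)/2 = (7 ± 3.6056)/2 ≈ 5.3028 or 1.6972.
  Sorted: λ_1 = 7,  λ_2 = 5.3028,  λ_3 = 1.6972  (check: sum = 14 = tr ✓).

Step 4 — unit eigenvector for λ_1 = 7: v spans the null space of (Sigma - λ_1 I), whose rows are
  r_1 = (-1, 1, 0),  r_2 = (1, -2, 2),  r_3 = (0, 2, -4).
  v is orthogonal to every row, so take v ∝ r_1 × r_2 = ((1)·(2) - (0)·(-2), (0)·(1) - (-1)·(2), (-1)·(-2) - (1)·(1)) = (2, 2, 1).
  Let u = (2, 2, 1).
  ||u|| = √((2)² + (2)² + (1)²) = √(9) = 3,  v_1 = u/||u|| ≈ (0.6667, 0.6667, 0.3333) (||v_1|| = 1).

λ_1 = 7,  λ_2 = 5.3028,  λ_3 = 1.6972;  v_1 ≈ (0.6667, 0.6667, 0.3333)


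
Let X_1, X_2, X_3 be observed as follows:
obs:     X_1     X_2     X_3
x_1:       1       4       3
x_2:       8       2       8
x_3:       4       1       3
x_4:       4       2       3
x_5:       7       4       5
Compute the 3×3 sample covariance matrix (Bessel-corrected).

Step 1 — column means:
  mean(X_1) = (1 + 8 + 4 + 4 + 7) / 5 = 24/5 = 4.8
  mean(X_2) = (4 + 2 + 1 + 2 + 4) / 5 = 13/5 = 2.6
  mean(X_3) = (3 + 8 + 3 + 3 + 5) / 5 = 22/5 = 4.4

Step 2 — sample covariance S[i,j] = (1/(n-1)) · Σ_k (x_{k,i} - mean_i) · (x_{k,j} - mean_j), with n-1 = 4.
  S[X_1,X_1] = ((-3.8)·(-3.8) + (3.2)·(3.2) + (-0.8)·(-0.8) + (-0.8)·(-0.8) + (2.2)·(2.2)) / 4 = 30.8/4 = 7.7
  S[X_1,X_2] = ((-3.8)·(1.4) + (3.2)·(-0.6) + (-0.8)·(-1.6) + (-0.8)·(-0.6) + (2.2)·(1.4)) / 4 = -2.4/4 = -0.6
  S[X_1,X_3] = ((-3.8)·(-1.4) + (3.2)·(3.6) + (-0.8)·(-1.4) + (-0.8)·(-1.4) + (2.2)·(0.6)) / 4 = 20.4/4 = 5.1
  S[X_2,X_2] = ((1.4)·(1.4) + (-0.6)·(-0.6) + (-1.6)·(-1.6) + (-0.6)·(-0.6) + (1.4)·(1.4)) / 4 = 7.2/4 = 1.8
  S[X_2,X_3] = ((1.4)·(-1.4) + (-0.6)·(3.6) + (-1.6)·(-1.4) + (-0.6)·(-1.4) + (1.4)·(0.6)) / 4 = -0.2/4 = -0.05
  S[X_3,X_3] = ((-1.4)·(-1.4) + (3.6)·(3.6) + (-1.4)·(-1.4) + (-1.4)·(-1.4) + (0.6)·(0.6)) / 4 = 19.2/4 = 4.8

S is symmetric (S[j,i] = S[i,j]). Assembling:

S = [[7.7, -0.6, 5.1],
 [-0.6, 1.8, -0.05],
 [5.1, -0.05, 4.8]]


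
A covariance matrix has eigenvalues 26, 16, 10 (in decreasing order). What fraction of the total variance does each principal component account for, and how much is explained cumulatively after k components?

Step 1 — total variance = trace(Sigma) = Σ λ_i = 26 + 16 + 10 = 52.

Step 2 — fraction explained by component i = λ_i / Σ λ:
  PC1: 26/52 = 0.5
  PC2: 16/52 = 0.3077
  PC3: 10/52 = 0.1923

Step 3 — cumulative fraction after k components = (λ_1 + ... + λ_k) / Σ λ:
  k = 1: 26/52 = 0.5
  k = 2: (26 + 16)/52 = 42/52 = 0.8077
  k = 3: (26 + 16 + 10)/52 = 52/52 = 1

Summary (fraction, with percent):

explained: PC1 0.5 (50%), PC2 0.3077 (30.77%), PC3 0.1923 (19.23%);  cumulative: 0.5, 0.8077, 1


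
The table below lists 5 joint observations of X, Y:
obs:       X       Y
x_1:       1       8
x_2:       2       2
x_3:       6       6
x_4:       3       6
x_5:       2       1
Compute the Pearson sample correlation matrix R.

Step 1 — column means:
  mean(X) = (1 + 2 + 6 + 3 + 2) / 5 = 14/5 = 2.8
  mean(Y) = (8 + 2 + 6 + 6 + 1) / 5 = 23/5 = 4.6

Step 2 — sample variances and covariances s[i,j] = (1/(n-1)) · Σ_k (x_{k,i} - mean_i) · (x_{k,j} - mean_j), with n-1 = 4:
  s[X,X] = ((-1.8)·(-1.8) + (-0.8)·(-0.8) + (3.2)·(3.2) + (0.2)·(0.2) + (-0.8)·(-0.8)) / 4 = 14.8/4 = 3.7
  s[X,Y] = ((-1.8)·(3.4) + (-0.8)·(-2.6) + (3.2)·(1.4) + (0.2)·(1.4) + (-0.8)·(-3.6)) / 4 = 3.6/4 = 0.9
  s[Y,Y] = ((3.4)·(3.4) + (-2.6)·(-2.6) + (1.4)·(1.4) + (1.4)·(1.4) + (-3.6)·(-3.6)) / 4 = 35.2/4 = 8.8
  Sample standard deviations s_i = √(s[i,i]):
  s(X) = √(3.7) = 1.9235
  s(Y) = √(8.8) = 2.9665

Step 3 — r_{ij} = s_{ij} / (s_i · s_j):
  r[X,X] = 1 (diagonal).
  r[X,Y] = 0.9 / (1.9235 · 2.9665) = 0.9 / 5.7061 = 0.1577
  r[Y,Y] = 1 (diagonal).

R is symmetric with unit diagonal. Assembling:

R = [[1, 0.1577],
 [0.1577, 1]]


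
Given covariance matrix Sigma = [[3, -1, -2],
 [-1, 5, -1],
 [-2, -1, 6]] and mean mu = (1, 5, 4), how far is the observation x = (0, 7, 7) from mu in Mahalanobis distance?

Step 1 — centre the observation: (x - mu) = (-1, 2, 3).

Step 2 — invert Sigma (cofactor / det for 3×3, or solve directly):
  Sigma^{-1} = [[0.5088, 0.1404, 0.193],
 [0.1404, 0.2456, 0.0877],
 [0.193, 0.0877, 0.2456]].

Step 3 — form the quadratic (x - mu)^T · Sigma^{-1} · (x - mu):
  Sigma^{-1} · (x - mu) = (0.3509, 0.614, 0.7193).
  (x - mu)^T · [Sigma^{-1} · (x - mu)] = (-1)·(0.3509) + (2)·(0.614) + (3)·(0.7193) = 3.0351.

Step 4 — take square root: d = √(3.0351) ≈ 1.7422.

d(x, mu) = √(3.0351) ≈ 1.7422


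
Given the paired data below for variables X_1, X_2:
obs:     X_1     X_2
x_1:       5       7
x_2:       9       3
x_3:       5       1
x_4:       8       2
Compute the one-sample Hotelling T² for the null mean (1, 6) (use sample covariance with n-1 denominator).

Step 1 — sample mean vector:
  mean(X_1) = (5 + 9 + 5 + 8) / 4 = 27/4 = 6.75
  mean(X_2) = (7 + 3 + 1 + 2) / 4 = 13/4 = 3.25
  x̄ = (6.75, 3.25),  deviation x̄ - mu_0 = (6.75, 3.25) - (1, 6) = (5.75, -2.75).

Step 2 — sample covariance matrix, S[i,j] = (1/(n-1)) · Σ_k (x_{k,i} - mean_i) · (x_{k,j} - mean_j), divisor n-1 = 3:
  S[X_1,X_1] = ((-1.75)·(-1.75) + (2.25)·(2.25) + (-1.75)·(-1.75) + (1.25)·(1.25)) / 3 = 12.75/3 = 4.25
  S[X_1,X_2] = ((-1.75)·(3.75) + (2.25)·(-0.25) + (-1.75)·(-2.25) + (1.25)·(-1.25)) / 3 = -4.75/3 = -1.5833
  S[X_2,X_2] = ((3.75)·(3.75) + (-0.25)·(-0.25) + (-2.25)·(-2.25) + (-1.25)·(-1.25)) / 3 = 20.75/3 = 6.9167
  S = [[4.25, -1.5833],
 [-1.5833, 6.9167]].

Step 3 — invert S. det(S) = 4.25·6.9167 - (-1.5833)² = 26.8889.
  S^{-1} = (1/det) · [[d, -b], [-b, a]] = [[0.2572, 0.0589],
 [0.0589, 0.1581]].

Step 4 — quadratic form (x̄ - mu_0)^T · S^{-1} · (x̄ - mu_0):
  S^{-1} · (x̄ - mu_0) = (1.3171, -0.0961),
  (x̄ - mu_0)^T · [...] = (5.75)·(1.3171) + (-2.75)·(-0.0961) = 7.8378.

Step 5 — scale by n: T² = 4 · 7.8378 = 31.3512.

T² ≈ 31.3512


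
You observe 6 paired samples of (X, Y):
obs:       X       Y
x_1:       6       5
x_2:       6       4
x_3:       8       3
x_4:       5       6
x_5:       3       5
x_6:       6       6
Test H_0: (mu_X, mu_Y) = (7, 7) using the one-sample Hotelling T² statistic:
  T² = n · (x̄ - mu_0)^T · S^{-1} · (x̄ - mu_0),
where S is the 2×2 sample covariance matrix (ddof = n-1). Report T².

Step 1 — sample mean vector:
  mean(X) = (6 + 6 + 8 + 5 + 3 + 6) / 6 = 34/6 = 5.6667
  mean(Y) = (5 + 4 + 3 + 6 + 5 + 6) / 6 = 29/6 = 4.8333
  x̄ = (5.6667, 4.8333),  deviation x̄ - mu_0 = (5.6667, 4.8333) - (7, 7) = (-1.3333, -2.1667).

Step 2 — sample covariance matrix, S[i,j] = (1/(n-1)) · Σ_k (x_{k,i} - mean_i) · (x_{k,j} - mean_j), divisor n-1 = 5:
  S[X,X] = ((0.3333)·(0.3333) + (0.3333)·(0.3333) + (2.3333)·(2.3333) + (-0.6667)·(-0.6667) + (-2.6667)·(-2.6667) + (0.3333)·(0.3333)) / 5 = 13.3333/5 = 2.6667
  S[X,Y] = ((0.3333)·(0.1667) + (0.3333)·(-0.8333) + (2.3333)·(-1.8333) + (-0.6667)·(1.1667) + (-2.6667)·(0.1667) + (0.3333)·(1.1667)) / 5 = -5.3333/5 = -1.0667
  S[Y,Y] = ((0.1667)·(0.1667) + (-0.8333)·(-0.8333) + (-1.8333)·(-1.8333) + (1.1667)·(1.1667) + (0.1667)·(0.1667) + (1.1667)·(1.1667)) / 5 = 6.8333/5 = 1.3667
  S = [[2.6667, -1.0667],
 [-1.0667, 1.3667]].

Step 3 — invert S. det(S) = 2.6667·1.3667 - (-1.0667)² = 2.5067.
  S^{-1} = (1/det) · [[d, -b], [-b, a]] = [[0.5452, 0.4255],
 [0.4255, 1.0638]].

Step 4 — quadratic form (x̄ - mu_0)^T · S^{-1} · (x̄ - mu_0):
  S^{-1} · (x̄ - mu_0) = (-1.6489, -2.8723),
  (x̄ - mu_0)^T · [...] = (-1.3333)·(-1.6489) + (-2.1667)·(-2.8723) = 8.422.

Step 5 — scale by n: T² = 6 · 8.422 = 50.5319.

T² ≈ 50.5319


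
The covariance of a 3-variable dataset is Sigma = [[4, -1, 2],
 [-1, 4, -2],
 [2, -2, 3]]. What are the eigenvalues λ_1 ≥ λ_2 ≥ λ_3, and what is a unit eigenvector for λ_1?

Step 1 — characteristic polynomial p(λ) = det(λI - Sigma) = λ³ - tr·λ² + c_1·λ - det, where tr = trace, c_1 = sum of the principal 2×2 minors, det = det(Sigma):
  tr = 4 + 4 + 3 = 11,
  c_1 = (4·4 - (-1)²) + (4·3 - (2)²) + (4·3 - (-2)²) = 15 + 8 + 8 = 31,
  det = 4·(4·3 - (-2)²) - (-1)·((-1)·3 - (-2)·(2)) + (2)·((-1)·(-2) - 4·(2)) = 4·(8) - (-1)·(1) + (2)·(-6) = 21.
  So p(λ) = λ³ - 11λ² + 31λ - 21.
Step 2 — look for an integer root (rational root theorem: any rational root is an integer divisor of 21). Testing λ = 1:
  p(1) = 1 - 11 + 31 - 21 = 0  ✓
  Dividing out (λ - 1): p(λ) = (λ - 1)(λ² - 10λ + 21).
Step 3 — remaining eigenvalues from the quadratic λ² - 10λ + 21 = 0:
  Δ = 10² - 4·21 = 100 - 84 = 16,  λ = (10 ± √16)/2 = (10 ± 4)/2 = 7 or 3.
  Sorted: λ_1 = 7,  λ_2 = 3,  λ_3 = 1  (check: sum = 11 = tr ✓).

Step 4 — unit eigenvector for λ_1 = 7: v spans the null space of (Sigma - λ_1 I), whose rows are
  r_1 = (-3, -1, 2),  r_2 = (-1, -3, -2),  r_3 = (2, -2, -4).
  v is orthogonal to every row, so take v ∝ r_1 × r_2 = ((-1)·(-2) - (2)·(-3), (2)·(-1) - (-3)·(-2), (-3)·(-3) - (-1)·(-1)) = (8, -8, 8).
  Rescale (divide by 8): u = (1, -1, 1).
  ||u|| = √((1)² + (-1)² + (1)²) = √(3) ≈ 1.7321,  v_1 = u/||u|| ≈ (0.5774, -0.5774, 0.5774) (||v_1|| = 1).

λ_1 = 7,  λ_2 = 3,  λ_3 = 1;  v_1 ≈ (0.5774, -0.5774, 0.5774)


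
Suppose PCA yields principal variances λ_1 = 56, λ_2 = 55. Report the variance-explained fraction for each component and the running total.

Step 1 — total variance = trace(Sigma) = Σ λ_i = 56 + 55 = 111.

Step 2 — fraction explained by component i = λ_i / Σ λ:
  PC1: 56/111 = 0.5045
  PC2: 55/111 = 0.4955

Step 3 — cumulative fraction after k components = (λ_1 + ... + λ_k) / Σ λ:
  k = 1: 56/111 = 0.5045
  k = 2: (56 + 55)/111 = 111/111 = 1

Summary (fraction, with percent):

explained: PC1 0.5045 (50.45%), PC2 0.4955 (49.55%);  cumulative: 0.5045, 1


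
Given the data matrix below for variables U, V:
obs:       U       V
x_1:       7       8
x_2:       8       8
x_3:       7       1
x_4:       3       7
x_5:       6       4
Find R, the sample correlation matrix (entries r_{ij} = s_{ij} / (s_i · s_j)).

Step 1 — column means:
  mean(U) = (7 + 8 + 7 + 3 + 6) / 5 = 31/5 = 6.2
  mean(V) = (8 + 8 + 1 + 7 + 4) / 5 = 28/5 = 5.6

Step 2 — sample variances and covariances s[i,j] = (1/(n-1)) · Σ_k (x_{k,i} - mean_i) · (x_{k,j} - mean_j), with n-1 = 4:
  s[U,U] = ((0.8)·(0.8) + (1.8)·(1.8) + (0.8)·(0.8) + (-3.2)·(-3.2) + (-0.2)·(-0.2)) / 4 = 14.8/4 = 3.7
  s[U,V] = ((0.8)·(2.4) + (1.8)·(2.4) + (0.8)·(-4.6) + (-3.2)·(1.4) + (-0.2)·(-1.6)) / 4 = -1.6/4 = -0.4
  s[V,V] = ((2.4)·(2.4) + (2.4)·(2.4) + (-4.6)·(-4.6) + (1.4)·(1.4) + (-1.6)·(-1.6)) / 4 = 37.2/4 = 9.3
  Sample standard deviations s_i = √(s[i,i]):
  s(U) = √(3.7) = 1.9235
  s(V) = √(9.3) = 3.0496

Step 3 — r_{ij} = s_{ij} / (s_i · s_j):
  r[U,U] = 1 (diagonal).
  r[U,V] = -0.4 / (1.9235 · 3.0496) = -0.4 / 5.866 = -0.0682
  r[V,V] = 1 (diagonal).

R is symmetric with unit diagonal. Assembling:

R = [[1, -0.0682],
 [-0.0682, 1]]


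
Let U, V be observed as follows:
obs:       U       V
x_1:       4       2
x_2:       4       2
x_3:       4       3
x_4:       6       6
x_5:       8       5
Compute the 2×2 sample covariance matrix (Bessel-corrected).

Step 1 — column means:
  mean(U) = (4 + 4 + 4 + 6 + 8) / 5 = 26/5 = 5.2
  mean(V) = (2 + 2 + 3 + 6 + 5) / 5 = 18/5 = 3.6

Step 2 — sample covariance S[i,j] = (1/(n-1)) · Σ_k (x_{k,i} - mean_i) · (x_{k,j} - mean_j), with n-1 = 4.
  S[U,U] = ((-1.2)·(-1.2) + (-1.2)·(-1.2) + (-1.2)·(-1.2) + (0.8)·(0.8) + (2.8)·(2.8)) / 4 = 12.8/4 = 3.2
  S[U,V] = ((-1.2)·(-1.6) + (-1.2)·(-1.6) + (-1.2)·(-0.6) + (0.8)·(2.4) + (2.8)·(1.4)) / 4 = 10.4/4 = 2.6
  S[V,V] = ((-1.6)·(-1.6) + (-1.6)·(-1.6) + (-0.6)·(-0.6) + (2.4)·(2.4) + (1.4)·(1.4)) / 4 = 13.2/4 = 3.3

S is symmetric (S[j,i] = S[i,j]). Assembling:

S = [[3.2, 2.6],
 [2.6, 3.3]]


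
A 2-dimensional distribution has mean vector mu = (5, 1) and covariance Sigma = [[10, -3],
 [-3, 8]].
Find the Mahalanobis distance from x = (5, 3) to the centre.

Step 1 — centre the observation: (x - mu) = (0, 2).

Step 2 — invert Sigma. det(Sigma) = 10·8 - (-3)² = 71.
  Sigma^{-1} = (1/det) · [[d, -b], [-b, a]] = [[0.1127, 0.0423],
 [0.0423, 0.1408]].

Step 3 — form the quadratic (x - mu)^T · Sigma^{-1} · (x - mu):
  Sigma^{-1} · (x - mu) = (0.0845, 0.2817).
  (x - mu)^T · [Sigma^{-1} · (x - mu)] = (0)·(0.0845) + (2)·(0.2817) = 0.5634.

Step 4 — take square root: d = √(0.5634) ≈ 0.7506.

d(x, mu) = √(0.5634) ≈ 0.7506


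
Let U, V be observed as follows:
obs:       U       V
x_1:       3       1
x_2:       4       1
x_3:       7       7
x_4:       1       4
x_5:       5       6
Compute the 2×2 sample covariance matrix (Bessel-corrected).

Step 1 — column means:
  mean(U) = (3 + 4 + 7 + 1 + 5) / 5 = 20/5 = 4
  mean(V) = (1 + 1 + 7 + 4 + 6) / 5 = 19/5 = 3.8

Step 2 — sample covariance S[i,j] = (1/(n-1)) · Σ_k (x_{k,i} - mean_i) · (x_{k,j} - mean_j), with n-1 = 4.
  S[U,U] = ((-1)·(-1) + (0)·(0) + (3)·(3) + (-3)·(-3) + (1)·(1)) / 4 = 20/4 = 5
  S[U,V] = ((-1)·(-2.8) + (0)·(-2.8) + (3)·(3.2) + (-3)·(0.2) + (1)·(2.2)) / 4 = 14/4 = 3.5
  S[V,V] = ((-2.8)·(-2.8) + (-2.8)·(-2.8) + (3.2)·(3.2) + (0.2)·(0.2) + (2.2)·(2.2)) / 4 = 30.8/4 = 7.7

S is symmetric (S[j,i] = S[i,j]). Assembling:

S = [[5, 3.5],
 [3.5, 7.7]]


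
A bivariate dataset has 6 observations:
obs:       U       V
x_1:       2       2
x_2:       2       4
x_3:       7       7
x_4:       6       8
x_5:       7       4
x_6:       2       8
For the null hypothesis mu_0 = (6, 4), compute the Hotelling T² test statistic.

Step 1 — sample mean vector:
  mean(U) = (2 + 2 + 7 + 6 + 7 + 2) / 6 = 26/6 = 4.3333
  mean(V) = (2 + 4 + 7 + 8 + 4 + 8) / 6 = 33/6 = 5.5
  x̄ = (4.3333, 5.5),  deviation x̄ - mu_0 = (4.3333, 5.5) - (6, 4) = (-1.6667, 1.5).

Step 2 — sample covariance matrix, S[i,j] = (1/(n-1)) · Σ_k (x_{k,i} - mean_i) · (x_{k,j} - mean_j), divisor n-1 = 5:
  S[U,U] = ((-2.3333)·(-2.3333) + (-2.3333)·(-2.3333) + (2.6667)·(2.6667) + (1.6667)·(1.6667) + (2.6667)·(2.6667) + (-2.3333)·(-2.3333)) / 5 = 33.3333/5 = 6.6667
  S[U,V] = ((-2.3333)·(-3.5) + (-2.3333)·(-1.5) + (2.6667)·(1.5) + (1.6667)·(2.5) + (2.6667)·(-1.5) + (-2.3333)·(2.5)) / 5 = 10/5 = 2
  S[V,V] = ((-3.5)·(-3.5) + (-1.5)·(-1.5) + (1.5)·(1.5) + (2.5)·(2.5) + (-1.5)·(-1.5) + (2.5)·(2.5)) / 5 = 31.5/5 = 6.3
  S = [[6.6667, 2],
 [2, 6.3]].

Step 3 — invert S. det(S) = 6.6667·6.3 - (2)² = 38.
  S^{-1} = (1/det) · [[d, -b], [-b, a]] = [[0.1658, -0.0526],
 [-0.0526, 0.1754]].

Step 4 — quadratic form (x̄ - mu_0)^T · S^{-1} · (x̄ - mu_0):
  S^{-1} · (x̄ - mu_0) = (-0.3553, 0.3509),
  (x̄ - mu_0)^T · [...] = (-1.6667)·(-0.3553) + (1.5)·(0.3509) = 1.1184.

Step 5 — scale by n: T² = 6 · 1.1184 = 6.7105.

T² ≈ 6.7105


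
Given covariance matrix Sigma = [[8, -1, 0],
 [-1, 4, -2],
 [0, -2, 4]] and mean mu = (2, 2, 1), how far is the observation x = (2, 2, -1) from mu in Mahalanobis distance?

Step 1 — centre the observation: (x - mu) = (0, 0, -2).

Step 2 — invert Sigma (cofactor / det for 3×3, or solve directly):
  Sigma^{-1} = [[0.1304, 0.0435, 0.0217],
 [0.0435, 0.3478, 0.1739],
 [0.0217, 0.1739, 0.337]].

Step 3 — form the quadratic (x - mu)^T · Sigma^{-1} · (x - mu):
  Sigma^{-1} · (x - mu) = (-0.0435, -0.3478, -0.6739).
  (x - mu)^T · [Sigma^{-1} · (x - mu)] = (0)·(-0.0435) + (0)·(-0.3478) + (-2)·(-0.6739) = 1.3478.

Step 4 — take square root: d = √(1.3478) ≈ 1.161.

d(x, mu) = √(1.3478) ≈ 1.161


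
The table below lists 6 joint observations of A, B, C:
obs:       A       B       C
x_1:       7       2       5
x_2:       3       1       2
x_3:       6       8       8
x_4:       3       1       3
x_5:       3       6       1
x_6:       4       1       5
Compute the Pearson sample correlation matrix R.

Step 1 — column means:
  mean(A) = (7 + 3 + 6 + 3 + 3 + 4) / 6 = 26/6 = 4.3333
  mean(B) = (2 + 1 + 8 + 1 + 6 + 1) / 6 = 19/6 = 3.1667
  mean(C) = (5 + 2 + 8 + 3 + 1 + 5) / 6 = 24/6 = 4

Step 2 — sample variances and covariances s[i,j] = (1/(n-1)) · Σ_k (x_{k,i} - mean_i) · (x_{k,j} - mean_j), with n-1 = 5:
  s[A,A] = ((2.6667)·(2.6667) + (-1.3333)·(-1.3333) + (1.6667)·(1.6667) + (-1.3333)·(-1.3333) + (-1.3333)·(-1.3333) + (-0.3333)·(-0.3333)) / 5 = 15.3333/5 = 3.0667
  s[A,B] = ((2.6667)·(-1.1667) + (-1.3333)·(-2.1667) + (1.6667)·(4.8333) + (-1.3333)·(-2.1667) + (-1.3333)·(2.8333) + (-0.3333)·(-2.1667)) / 5 = 7.6667/5 = 1.5333
  s[A,C] = ((2.6667)·(1) + (-1.3333)·(-2) + (1.6667)·(4) + (-1.3333)·(-1) + (-1.3333)·(-3) + (-0.3333)·(1)) / 5 = 17/5 = 3.4
  s[B,B] = ((-1.1667)·(-1.1667) + (-2.1667)·(-2.1667) + (4.8333)·(4.8333) + (-2.1667)·(-2.1667) + (2.8333)·(2.8333) + (-2.1667)·(-2.1667)) / 5 = 46.8333/5 = 9.3667
  s[B,C] = ((-1.1667)·(1) + (-2.1667)·(-2) + (4.8333)·(4) + (-2.1667)·(-1) + (2.8333)·(-3) + (-2.1667)·(1)) / 5 = 14/5 = 2.8
  s[C,C] = ((1)·(1) + (-2)·(-2) + (4)·(4) + (-1)·(-1) + (-3)·(-3) + (1)·(1)) / 5 = 32/5 = 6.4
  Sample standard deviations s_i = √(s[i,i]):
  s(A) = √(3.0667) = 1.7512
  s(B) = √(9.3667) = 3.0605
  s(C) = √(6.4) = 2.5298

Step 3 — r_{ij} = s_{ij} / (s_i · s_j):
  r[A,A] = 1 (diagonal).
  r[A,B] = 1.5333 / (1.7512 · 3.0605) = 1.5333 / 5.3595 = 0.2861
  r[A,C] = 3.4 / (1.7512 · 2.5298) = 3.4 / 4.4302 = 0.7675
  r[B,B] = 1 (diagonal).
  r[B,C] = 2.8 / (3.0605 · 2.5298) = 2.8 / 7.7425 = 0.3616
  r[C,C] = 1 (diagonal).

R is symmetric with unit diagonal. Assembling:

R = [[1, 0.2861, 0.7675],
 [0.2861, 1, 0.3616],
 [0.7675, 0.3616, 1]]


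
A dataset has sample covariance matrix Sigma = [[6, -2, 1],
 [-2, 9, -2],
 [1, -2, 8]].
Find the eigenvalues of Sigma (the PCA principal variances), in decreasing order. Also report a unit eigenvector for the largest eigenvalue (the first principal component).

Step 1 — characteristic polynomial p(λ) = det(λI - Sigma) = λ³ - tr·λ² + c_1·λ - det, where tr = trace, c_1 = sum of the principal 2×2 minors, det = det(Sigma):
  tr = 6 + 9 + 8 = 23,
  c_1 = (6·9 - (-2)²) + (6·8 - (1)²) + (9·8 - (-2)²) = 50 + 47 + 68 = 165,
  det = 6·(9·8 - (-2)²) - (-2)·((-2)·8 - (-2)·(1)) + (1)·((-2)·(-2) - 9·(1)) = 6·(68) - (-2)·(-14) + (1)·(-5) = 375.
  So p(λ) = λ³ - 23λ² + 165λ - 375.
Step 2 — look for an integer root (rational root theorem: any rational root is an integer divisor of 375). Testing λ = 5:
  p(5) = 125 - 575 + 825 - 375 = 0  ✓
  Dividing out (λ - 5): p(λ) = (λ - 5)(λ² - 18λ + 75).
Step 3 — remaining eigenvalues from the quadratic λ² - 18λ + 75 = 0:
  Δ = 18² - 4·75 = 324 - 300 = 24,  λ = (18 ± √24)/2 = (18 ± 4.899)/2 ≈ 11.4495 or 6.5505.
  Sorted: λ_1 = 11.4495,  λ_2 = 6.5505,  λ_3 = 5  (check: sum = 23 = tr ✓).

Step 4 — unit eigenvector for λ_1 ≈ 11.4495: v spans the null space of (Sigma - λ_1 I), whose rows are
  r_1 = (-5.4495, -2, 1),  r_2 = (-2, -2.4495, -2),  r_3 = (1, -2, -3.4495).
  v is orthogonal to every row, so take v ∝ r_1 × r_2 = ((-2)·(-2) - (1)·(-2.4495), (1)·(-2) - (-5.4495)·(-2), (-5.4495)·(-2.4495) - (-2)·(-2)) ≈ (6.4495, -12.899, 9.3485).
  Let u = (6.4495, -12.899, 9.3485).
  ||u|| = √((6.4495)² + (-12.899)² + (9.3485)²) = √(295.3735) ≈ 17.1864,  v_1 = u/||u|| ≈ (0.3753, -0.7505, 0.5439) (||v_1|| = 1).

λ_1 = 11.4495,  λ_2 = 6.5505,  λ_3 = 5;  v_1 ≈ (0.3753, -0.7505, 0.5439)


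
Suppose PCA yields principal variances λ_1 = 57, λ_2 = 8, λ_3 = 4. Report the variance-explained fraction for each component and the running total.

Step 1 — total variance = trace(Sigma) = Σ λ_i = 57 + 8 + 4 = 69.

Step 2 — fraction explained by component i = λ_i / Σ λ:
  PC1: 57/69 = 0.8261
  PC2: 8/69 = 0.1159
  PC3: 4/69 = 0.058

Step 3 — cumulative fraction after k components = (λ_1 + ... + λ_k) / Σ λ:
  k = 1: 57/69 = 0.8261
  k = 2: (57 + 8)/69 = 65/69 = 0.942
  k = 3: (57 + 8 + 4)/69 = 69/69 = 1

Summary (fraction, with percent):

explained: PC1 0.8261 (82.61%), PC2 0.1159 (11.59%), PC3 0.058 (5.8%);  cumulative: 0.8261, 0.942, 1


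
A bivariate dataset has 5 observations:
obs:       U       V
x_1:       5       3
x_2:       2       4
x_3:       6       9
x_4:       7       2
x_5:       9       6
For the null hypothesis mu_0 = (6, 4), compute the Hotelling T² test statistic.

Step 1 — sample mean vector:
  mean(U) = (5 + 2 + 6 + 7 + 9) / 5 = 29/5 = 5.8
  mean(V) = (3 + 4 + 9 + 2 + 6) / 5 = 24/5 = 4.8
  x̄ = (5.8, 4.8),  deviation x̄ - mu_0 = (5.8, 4.8) - (6, 4) = (-0.2, 0.8).

Step 2 — sample covariance matrix, S[i,j] = (1/(n-1)) · Σ_k (x_{k,i} - mean_i) · (x_{k,j} - mean_j), divisor n-1 = 4:
  S[U,U] = ((-0.8)·(-0.8) + (-3.8)·(-3.8) + (0.2)·(0.2) + (1.2)·(1.2) + (3.2)·(3.2)) / 4 = 26.8/4 = 6.7
  S[U,V] = ((-0.8)·(-1.8) + (-3.8)·(-0.8) + (0.2)·(4.2) + (1.2)·(-2.8) + (3.2)·(1.2)) / 4 = 5.8/4 = 1.45
  S[V,V] = ((-1.8)·(-1.8) + (-0.8)·(-0.8) + (4.2)·(4.2) + (-2.8)·(-2.8) + (1.2)·(1.2)) / 4 = 30.8/4 = 7.7
  S = [[6.7, 1.45],
 [1.45, 7.7]].

Step 3 — invert S. det(S) = 6.7·7.7 - (1.45)² = 49.4875.
  S^{-1} = (1/det) · [[d, -b], [-b, a]] = [[0.1556, -0.0293],
 [-0.0293, 0.1354]].

Step 4 — quadratic form (x̄ - mu_0)^T · S^{-1} · (x̄ - mu_0):
  S^{-1} · (x̄ - mu_0) = (-0.0546, 0.1142),
  (x̄ - mu_0)^T · [...] = (-0.2)·(-0.0546) + (0.8)·(0.1142) = 0.1022.

Step 5 — scale by n: T² = 5 · 0.1022 = 0.5112.

T² ≈ 0.5112


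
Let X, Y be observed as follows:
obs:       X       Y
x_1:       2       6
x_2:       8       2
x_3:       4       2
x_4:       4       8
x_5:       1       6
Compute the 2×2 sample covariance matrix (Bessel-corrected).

Step 1 — column means:
  mean(X) = (2 + 8 + 4 + 4 + 1) / 5 = 19/5 = 3.8
  mean(Y) = (6 + 2 + 2 + 8 + 6) / 5 = 24/5 = 4.8

Step 2 — sample covariance S[i,j] = (1/(n-1)) · Σ_k (x_{k,i} - mean_i) · (x_{k,j} - mean_j), with n-1 = 4.
  S[X,X] = ((-1.8)·(-1.8) + (4.2)·(4.2) + (0.2)·(0.2) + (0.2)·(0.2) + (-2.8)·(-2.8)) / 4 = 28.8/4 = 7.2
  S[X,Y] = ((-1.8)·(1.2) + (4.2)·(-2.8) + (0.2)·(-2.8) + (0.2)·(3.2) + (-2.8)·(1.2)) / 4 = -17.2/4 = -4.3
  S[Y,Y] = ((1.2)·(1.2) + (-2.8)·(-2.8) + (-2.8)·(-2.8) + (3.2)·(3.2) + (1.2)·(1.2)) / 4 = 28.8/4 = 7.2

S is symmetric (S[j,i] = S[i,j]). Assembling:

S = [[7.2, -4.3],
 [-4.3, 7.2]]


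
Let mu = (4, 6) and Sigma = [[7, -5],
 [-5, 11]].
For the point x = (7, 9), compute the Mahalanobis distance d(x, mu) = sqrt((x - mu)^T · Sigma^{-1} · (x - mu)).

Step 1 — centre the observation: (x - mu) = (3, 3).

Step 2 — invert Sigma. det(Sigma) = 7·11 - (-5)² = 52.
  Sigma^{-1} = (1/det) · [[d, -b], [-b, a]] = [[0.2115, 0.0962],
 [0.0962, 0.1346]].

Step 3 — form the quadratic (x - mu)^T · Sigma^{-1} · (x - mu):
  Sigma^{-1} · (x - mu) = (0.9231, 0.6923).
  (x - mu)^T · [Sigma^{-1} · (x - mu)] = (3)·(0.9231) + (3)·(0.6923) = 4.8462.

Step 4 — take square root: d = √(4.8462) ≈ 2.2014.

d(x, mu) = √(4.8462) ≈ 2.2014


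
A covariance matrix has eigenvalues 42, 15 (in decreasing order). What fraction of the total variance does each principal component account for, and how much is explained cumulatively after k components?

Step 1 — total variance = trace(Sigma) = Σ λ_i = 42 + 15 = 57.

Step 2 — fraction explained by component i = λ_i / Σ λ:
  PC1: 42/57 = 0.7368
  PC2: 15/57 = 0.2632

Step 3 — cumulative fraction after k components = (λ_1 + ... + λ_k) / Σ λ:
  k = 1: 42/57 = 0.7368
  k = 2: (42 + 15)/57 = 57/57 = 1

Summary (fraction, with percent):

explained: PC1 0.7368 (73.68%), PC2 0.2632 (26.32%);  cumulative: 0.7368, 1


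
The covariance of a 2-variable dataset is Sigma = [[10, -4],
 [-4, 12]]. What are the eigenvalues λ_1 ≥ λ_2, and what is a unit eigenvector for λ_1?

Step 1 — characteristic polynomial of 2×2 Sigma:
  det(Sigma - λI) = λ² - trace · λ + det = 0.
  trace = 10 + 12 = 22, det = 10·12 - (-4)² = 104.
Step 2 — discriminant:
  Δ = trace² - 4·det = 484 - 416 = 68.
Step 3 — eigenvalues:
  λ = (trace ± √Δ)/2 = (22 ± 8.2462)/2,
  λ_1 = 15.1231,  λ_2 = 6.8769.

Step 4 — unit eigenvector for λ_1: solve (Sigma - λ_1 I)v = 0. First row:
  (10 - 15.1231)·v_x + (-4)·v_y = 0, i.e. (-5.1231)·v_x + (-4)·v_y = 0,
  so v ∝ (b, λ_1 - a) = (-4, 5.1231); multiply by -1 so the first entry is positive: u = (4, -5.1231).
  ||u|| = √((4)² + (-5.1231)²) = √(42.2462) ≈ 6.4997,
  v_1 = u/||u|| ≈ (0.6154, -0.7882) (||v_1|| = 1).

λ_1 = 15.1231,  λ_2 = 6.8769;  v_1 ≈ (0.6154, -0.7882)


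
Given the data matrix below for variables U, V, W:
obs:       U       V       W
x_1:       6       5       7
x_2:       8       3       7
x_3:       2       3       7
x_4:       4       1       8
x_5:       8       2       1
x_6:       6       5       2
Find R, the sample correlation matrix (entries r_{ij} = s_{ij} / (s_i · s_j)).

Step 1 — column means:
  mean(U) = (6 + 8 + 2 + 4 + 8 + 6) / 6 = 34/6 = 5.6667
  mean(V) = (5 + 3 + 3 + 1 + 2 + 5) / 6 = 19/6 = 3.1667
  mean(W) = (7 + 7 + 7 + 8 + 1 + 2) / 6 = 32/6 = 5.3333

Step 2 — sample variances and covariances s[i,j] = (1/(n-1)) · Σ_k (x_{k,i} - mean_i) · (x_{k,j} - mean_j), with n-1 = 5:
  s[U,U] = ((0.3333)·(0.3333) + (2.3333)·(2.3333) + (-3.6667)·(-3.6667) + (-1.6667)·(-1.6667) + (2.3333)·(2.3333) + (0.3333)·(0.3333)) / 5 = 27.3333/5 = 5.4667
  s[U,V] = ((0.3333)·(1.8333) + (2.3333)·(-0.1667) + (-3.6667)·(-0.1667) + (-1.6667)·(-2.1667) + (2.3333)·(-1.1667) + (0.3333)·(1.8333)) / 5 = 2.3333/5 = 0.4667
  s[U,W] = ((0.3333)·(1.6667) + (2.3333)·(1.6667) + (-3.6667)·(1.6667) + (-1.6667)·(2.6667) + (2.3333)·(-4.3333) + (0.3333)·(-3.3333)) / 5 = -17.3333/5 = -3.4667
  s[V,V] = ((1.8333)·(1.8333) + (-0.1667)·(-0.1667) + (-0.1667)·(-0.1667) + (-2.1667)·(-2.1667) + (-1.1667)·(-1.1667) + (1.8333)·(1.8333)) / 5 = 12.8333/5 = 2.5667
  s[V,W] = ((1.8333)·(1.6667) + (-0.1667)·(1.6667) + (-0.1667)·(1.6667) + (-2.1667)·(2.6667) + (-1.1667)·(-4.3333) + (1.8333)·(-3.3333)) / 5 = -4.3333/5 = -0.8667
  s[W,W] = ((1.6667)·(1.6667) + (1.6667)·(1.6667) + (1.6667)·(1.6667) + (2.6667)·(2.6667) + (-4.3333)·(-4.3333) + (-3.3333)·(-3.3333)) / 5 = 45.3333/5 = 9.0667
  Sample standard deviations s_i = √(s[i,i]):
  s(U) = √(5.4667) = 2.3381
  s(V) = √(2.5667) = 1.6021
  s(W) = √(9.0667) = 3.0111

Step 3 — r_{ij} = s_{ij} / (s_i · s_j):
  r[U,U] = 1 (diagonal).
  r[U,V] = 0.4667 / (2.3381 · 1.6021) = 0.4667 / 3.7458 = 0.1246
  r[U,W] = -3.4667 / (2.3381 · 3.0111) = -3.4667 / 7.0402 = -0.4924
  r[V,V] = 1 (diagonal).
  r[V,W] = -0.8667 / (1.6021 · 3.0111) = -0.8667 / 4.824 = -0.1797
  r[W,W] = 1 (diagonal).

R is symmetric with unit diagonal. Assembling:

R = [[1, 0.1246, -0.4924],
 [0.1246, 1, -0.1797],
 [-0.4924, -0.1797, 1]]


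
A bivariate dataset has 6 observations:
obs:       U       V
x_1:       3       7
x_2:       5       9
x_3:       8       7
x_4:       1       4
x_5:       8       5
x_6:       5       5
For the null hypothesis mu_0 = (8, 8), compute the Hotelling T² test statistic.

Step 1 — sample mean vector:
  mean(U) = (3 + 5 + 8 + 1 + 8 + 5) / 6 = 30/6 = 5
  mean(V) = (7 + 9 + 7 + 4 + 5 + 5) / 6 = 37/6 = 6.1667
  x̄ = (5, 6.1667),  deviation x̄ - mu_0 = (5, 6.1667) - (8, 8) = (-3, -1.8333).

Step 2 — sample covariance matrix, S[i,j] = (1/(n-1)) · Σ_k (x_{k,i} - mean_i) · (x_{k,j} - mean_j), divisor n-1 = 5:
  S[U,U] = ((-2)·(-2) + (0)·(0) + (3)·(3) + (-4)·(-4) + (3)·(3) + (0)·(0)) / 5 = 38/5 = 7.6
  S[U,V] = ((-2)·(0.8333) + (0)·(2.8333) + (3)·(0.8333) + (-4)·(-2.1667) + (3)·(-1.1667) + (0)·(-1.1667)) / 5 = 6/5 = 1.2
  S[V,V] = ((0.8333)·(0.8333) + (2.8333)·(2.8333) + (0.8333)·(0.8333) + (-2.1667)·(-2.1667) + (-1.1667)·(-1.1667) + (-1.1667)·(-1.1667)) / 5 = 16.8333/5 = 3.3667
  S = [[7.6, 1.2],
 [1.2, 3.3667]].

Step 3 — invert S. det(S) = 7.6·3.3667 - (1.2)² = 24.1467.
  S^{-1} = (1/det) · [[d, -b], [-b, a]] = [[0.1394, -0.0497],
 [-0.0497, 0.3147]].

Step 4 — quadratic form (x̄ - mu_0)^T · S^{-1} · (x̄ - mu_0):
  S^{-1} · (x̄ - mu_0) = (-0.3272, -0.4279),
  (x̄ - mu_0)^T · [...] = (-3)·(-0.3272) + (-1.8333)·(-0.4279) = 1.7661.

Step 5 — scale by n: T² = 6 · 1.7661 = 10.5964.

T² ≈ 10.5964


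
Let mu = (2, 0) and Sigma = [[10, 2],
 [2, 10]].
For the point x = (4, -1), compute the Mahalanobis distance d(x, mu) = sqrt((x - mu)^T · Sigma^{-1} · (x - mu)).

Step 1 — centre the observation: (x - mu) = (2, -1).

Step 2 — invert Sigma. det(Sigma) = 10·10 - (2)² = 96.
  Sigma^{-1} = (1/det) · [[d, -b], [-b, a]] = [[0.1042, -0.0208],
 [-0.0208, 0.1042]].

Step 3 — form the quadratic (x - mu)^T · Sigma^{-1} · (x - mu):
  Sigma^{-1} · (x - mu) = (0.2292, -0.1458).
  (x - mu)^T · [Sigma^{-1} · (x - mu)] = (2)·(0.2292) + (-1)·(-0.1458) = 0.6042.

Step 4 — take square root: d = √(0.6042) ≈ 0.7773.

d(x, mu) = √(0.6042) ≈ 0.7773


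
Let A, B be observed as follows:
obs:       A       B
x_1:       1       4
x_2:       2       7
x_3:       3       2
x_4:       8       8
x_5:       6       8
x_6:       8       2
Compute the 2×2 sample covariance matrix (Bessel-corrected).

Step 1 — column means:
  mean(A) = (1 + 2 + 3 + 8 + 6 + 8) / 6 = 28/6 = 4.6667
  mean(B) = (4 + 7 + 2 + 8 + 8 + 2) / 6 = 31/6 = 5.1667

Step 2 — sample covariance S[i,j] = (1/(n-1)) · Σ_k (x_{k,i} - mean_i) · (x_{k,j} - mean_j), with n-1 = 5.
  S[A,A] = ((-3.6667)·(-3.6667) + (-2.6667)·(-2.6667) + (-1.6667)·(-1.6667) + (3.3333)·(3.3333) + (1.3333)·(1.3333) + (3.3333)·(3.3333)) / 5 = 47.3333/5 = 9.4667
  S[A,B] = ((-3.6667)·(-1.1667) + (-2.6667)·(1.8333) + (-1.6667)·(-3.1667) + (3.3333)·(2.8333) + (1.3333)·(2.8333) + (3.3333)·(-3.1667)) / 5 = 7.3333/5 = 1.4667
  S[B,B] = ((-1.1667)·(-1.1667) + (1.8333)·(1.8333) + (-3.1667)·(-3.1667) + (2.8333)·(2.8333) + (2.8333)·(2.8333) + (-3.1667)·(-3.1667)) / 5 = 40.8333/5 = 8.1667

S is symmetric (S[j,i] = S[i,j]). Assembling:

S = [[9.4667, 1.4667],
 [1.4667, 8.1667]]


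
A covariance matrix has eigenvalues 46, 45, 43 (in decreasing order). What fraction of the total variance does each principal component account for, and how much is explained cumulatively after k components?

Step 1 — total variance = trace(Sigma) = Σ λ_i = 46 + 45 + 43 = 134.

Step 2 — fraction explained by component i = λ_i / Σ λ:
  PC1: 46/134 = 0.3433
  PC2: 45/134 = 0.3358
  PC3: 43/134 = 0.3209

Step 3 — cumulative fraction after k components = (λ_1 + ... + λ_k) / Σ λ:
  k = 1: 46/134 = 0.3433
  k = 2: (46 + 45)/134 = 91/134 = 0.6791
  k = 3: (46 + 45 + 43)/134 = 134/134 = 1

Summary (fraction, with percent):

explained: PC1 0.3433 (34.33%), PC2 0.3358 (33.58%), PC3 0.3209 (32.09%);  cumulative: 0.3433, 0.6791, 1


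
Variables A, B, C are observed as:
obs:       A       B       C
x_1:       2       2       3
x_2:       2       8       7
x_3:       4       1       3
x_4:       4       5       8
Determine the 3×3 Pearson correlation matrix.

Step 1 — column means:
  mean(A) = (2 + 2 + 4 + 4) / 4 = 12/4 = 3
  mean(B) = (2 + 8 + 1 + 5) / 4 = 16/4 = 4
  mean(C) = (3 + 7 + 3 + 8) / 4 = 21/4 = 5.25

Step 2 — sample variances and covariances s[i,j] = (1/(n-1)) · Σ_k (x_{k,i} - mean_i) · (x_{k,j} - mean_j), with n-1 = 3:
  s[A,A] = ((-1)·(-1) + (-1)·(-1) + (1)·(1) + (1)·(1)) / 3 = 4/3 = 1.3333
  s[A,B] = ((-1)·(-2) + (-1)·(4) + (1)·(-3) + (1)·(1)) / 3 = -4/3 = -1.3333
  s[A,C] = ((-1)·(-2.25) + (-1)·(1.75) + (1)·(-2.25) + (1)·(2.75)) / 3 = 1/3 = 0.3333
  s[B,B] = ((-2)·(-2) + (4)·(4) + (-3)·(-3) + (1)·(1)) / 3 = 30/3 = 10
  s[B,C] = ((-2)·(-2.25) + (4)·(1.75) + (-3)·(-2.25) + (1)·(2.75)) / 3 = 21/3 = 7
  s[C,C] = ((-2.25)·(-2.25) + (1.75)·(1.75) + (-2.25)·(-2.25) + (2.75)·(2.75)) / 3 = 20.75/3 = 6.9167
  Sample standard deviations s_i = √(s[i,i]):
  s(A) = √(1.3333) = 1.1547
  s(B) = √(10) = 3.1623
  s(C) = √(6.9167) = 2.63

Step 3 — r_{ij} = s_{ij} / (s_i · s_j):
  r[A,A] = 1 (diagonal).
  r[A,B] = -1.3333 / (1.1547 · 3.1623) = -1.3333 / 3.6515 = -0.3651
  r[A,C] = 0.3333 / (1.1547 · 2.63) = 0.3333 / 3.0368 = 0.1098
  r[B,B] = 1 (diagonal).
  r[B,C] = 7 / (3.1623 · 2.63) = 7 / 8.3166 = 0.8417
  r[C,C] = 1 (diagonal).

R is symmetric with unit diagonal. Assembling:

R = [[1, -0.3651, 0.1098],
 [-0.3651, 1, 0.8417],
 [0.1098, 0.8417, 1]]


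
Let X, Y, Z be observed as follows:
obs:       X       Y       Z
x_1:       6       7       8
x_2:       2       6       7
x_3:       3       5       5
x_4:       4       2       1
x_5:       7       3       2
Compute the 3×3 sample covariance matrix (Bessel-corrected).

Step 1 — column means:
  mean(X) = (6 + 2 + 3 + 4 + 7) / 5 = 22/5 = 4.4
  mean(Y) = (7 + 6 + 5 + 2 + 3) / 5 = 23/5 = 4.6
  mean(Z) = (8 + 7 + 5 + 1 + 2) / 5 = 23/5 = 4.6

Step 2 — sample covariance S[i,j] = (1/(n-1)) · Σ_k (x_{k,i} - mean_i) · (x_{k,j} - mean_j), with n-1 = 4.
  S[X,X] = ((1.6)·(1.6) + (-2.4)·(-2.4) + (-1.4)·(-1.4) + (-0.4)·(-0.4) + (2.6)·(2.6)) / 4 = 17.2/4 = 4.3
  S[X,Y] = ((1.6)·(2.4) + (-2.4)·(1.4) + (-1.4)·(0.4) + (-0.4)·(-2.6) + (2.6)·(-1.6)) / 4 = -3.2/4 = -0.8
  S[X,Z] = ((1.6)·(3.4) + (-2.4)·(2.4) + (-1.4)·(0.4) + (-0.4)·(-3.6) + (2.6)·(-2.6)) / 4 = -6.2/4 = -1.55
  S[Y,Y] = ((2.4)·(2.4) + (1.4)·(1.4) + (0.4)·(0.4) + (-2.6)·(-2.6) + (-1.6)·(-1.6)) / 4 = 17.2/4 = 4.3
  S[Y,Z] = ((2.4)·(3.4) + (1.4)·(2.4) + (0.4)·(0.4) + (-2.6)·(-3.6) + (-1.6)·(-2.6)) / 4 = 25.2/4 = 6.3
  S[Z,Z] = ((3.4)·(3.4) + (2.4)·(2.4) + (0.4)·(0.4) + (-3.6)·(-3.6) + (-2.6)·(-2.6)) / 4 = 37.2/4 = 9.3

S is symmetric (S[j,i] = S[i,j]). Assembling:

S = [[4.3, -0.8, -1.55],
 [-0.8, 4.3, 6.3],
 [-1.55, 6.3, 9.3]]


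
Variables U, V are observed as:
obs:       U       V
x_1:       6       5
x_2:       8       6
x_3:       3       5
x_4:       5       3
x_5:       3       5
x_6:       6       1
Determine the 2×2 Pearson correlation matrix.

Step 1 — column means:
  mean(U) = (6 + 8 + 3 + 5 + 3 + 6) / 6 = 31/6 = 5.1667
  mean(V) = (5 + 6 + 5 + 3 + 5 + 1) / 6 = 25/6 = 4.1667

Step 2 — sample variances and covariances s[i,j] = (1/(n-1)) · Σ_k (x_{k,i} - mean_i) · (x_{k,j} - mean_j), with n-1 = 5:
  s[U,U] = ((0.8333)·(0.8333) + (2.8333)·(2.8333) + (-2.1667)·(-2.1667) + (-0.1667)·(-0.1667) + (-2.1667)·(-2.1667) + (0.8333)·(0.8333)) / 5 = 18.8333/5 = 3.7667
  s[U,V] = ((0.8333)·(0.8333) + (2.8333)·(1.8333) + (-2.1667)·(0.8333) + (-0.1667)·(-1.1667) + (-2.1667)·(0.8333) + (0.8333)·(-3.1667)) / 5 = -0.1667/5 = -0.0333
  s[V,V] = ((0.8333)·(0.8333) + (1.8333)·(1.8333) + (0.8333)·(0.8333) + (-1.1667)·(-1.1667) + (0.8333)·(0.8333) + (-3.1667)·(-3.1667)) / 5 = 16.8333/5 = 3.3667
  Sample standard deviations s_i = √(s[i,i]):
  s(U) = √(3.7667) = 1.9408
  s(V) = √(3.3667) = 1.8348

Step 3 — r_{ij} = s_{ij} / (s_i · s_j):
  r[U,U] = 1 (diagonal).
  r[U,V] = -0.0333 / (1.9408 · 1.8348) = -0.0333 / 3.5611 = -0.0094
  r[V,V] = 1 (diagonal).

R is symmetric with unit diagonal. Assembling:

R = [[1, -0.0094],
 [-0.0094, 1]]


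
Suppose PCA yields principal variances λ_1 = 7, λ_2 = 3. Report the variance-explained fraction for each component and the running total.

Step 1 — total variance = trace(Sigma) = Σ λ_i = 7 + 3 = 10.

Step 2 — fraction explained by component i = λ_i / Σ λ:
  PC1: 7/10 = 0.7
  PC2: 3/10 = 0.3

Step 3 — cumulative fraction after k components = (λ_1 + ... + λ_k) / Σ λ:
  k = 1: 7/10 = 0.7
  k = 2: (7 + 3)/10 = 10/10 = 1

Summary (fraction, with percent):

explained: PC1 0.7 (70%), PC2 0.3 (30%);  cumulative: 0.7, 1
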